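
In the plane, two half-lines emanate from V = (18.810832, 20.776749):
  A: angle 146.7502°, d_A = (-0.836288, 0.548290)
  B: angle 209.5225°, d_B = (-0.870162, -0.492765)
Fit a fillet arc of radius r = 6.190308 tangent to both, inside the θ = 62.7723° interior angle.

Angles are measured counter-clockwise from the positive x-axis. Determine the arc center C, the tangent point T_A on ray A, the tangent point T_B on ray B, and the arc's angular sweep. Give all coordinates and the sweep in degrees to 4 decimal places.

bisector direction at 178.1364° = (-0.999471,0.032521)
center distance |VC| = r/sin(θ/2) = 6.190308/sin(31.3862°) = 11.886077
C = V + |VC|·bis = (6.9310,21.1633)
T_A = V + ((C−V)·d_A)·d_A = V + 10.1469·d_A = (10.3251,26.3402)
T_B = V + ((C−V)·d_B)·d_B = V + 10.1469·d_B = (9.9814,15.7767)
sweep = 180° − θ = 117.2277°

center=(6.9310,21.1633) T_A=(10.3251,26.3402) T_B=(9.9814,15.7767) sweep=117.2277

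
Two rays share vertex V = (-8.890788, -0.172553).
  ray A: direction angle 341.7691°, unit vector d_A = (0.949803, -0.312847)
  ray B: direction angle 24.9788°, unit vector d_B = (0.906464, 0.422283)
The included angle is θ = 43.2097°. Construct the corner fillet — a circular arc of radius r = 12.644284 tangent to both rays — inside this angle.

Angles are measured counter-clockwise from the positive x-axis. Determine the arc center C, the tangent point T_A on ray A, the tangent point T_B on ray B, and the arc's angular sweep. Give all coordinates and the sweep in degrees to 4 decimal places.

bisector direction at 3.3739° = (0.998267,0.058853)
center distance |VC| = r/sin(θ/2) = 12.644284/sin(21.6048°) = 34.340500
C = V + |VC|·bis = (25.3902,1.8485)
T_A = V + ((C−V)·d_A)·d_A = V + 31.9279·d_A = (21.4345,-10.1611)
T_B = V + ((C−V)·d_B)·d_B = V + 31.9279·d_B = (20.0507,13.3101)
sweep = 180° − θ = 136.7903°

center=(25.3902,1.8485) T_A=(21.4345,-10.1611) T_B=(20.0507,13.3101) sweep=136.7903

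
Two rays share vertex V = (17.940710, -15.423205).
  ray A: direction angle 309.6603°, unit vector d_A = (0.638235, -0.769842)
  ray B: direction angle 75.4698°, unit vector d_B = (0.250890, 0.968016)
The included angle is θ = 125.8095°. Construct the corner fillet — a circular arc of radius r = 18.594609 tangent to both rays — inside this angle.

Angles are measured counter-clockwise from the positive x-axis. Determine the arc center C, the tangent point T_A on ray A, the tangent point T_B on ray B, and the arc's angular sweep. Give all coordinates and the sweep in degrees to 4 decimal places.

center=(38.3274,-10.8793) T_A=(24.0125,-22.7470) T_B=(20.3275,-6.2141) sweep=54.1905

bisector direction at 12.5650° = (0.976050,0.217548)
center distance |VC| = r/sin(θ/2) = 18.594609/sin(62.9047°) = 20.886939
C = V + |VC|·bis = (38.3274,-10.8793)
T_A = V + ((C−V)·d_A)·d_A = V + 9.5134·d_A = (24.0125,-22.7470)
T_B = V + ((C−V)·d_B)·d_B = V + 9.5134·d_B = (20.3275,-6.2141)
sweep = 180° − θ = 54.1905°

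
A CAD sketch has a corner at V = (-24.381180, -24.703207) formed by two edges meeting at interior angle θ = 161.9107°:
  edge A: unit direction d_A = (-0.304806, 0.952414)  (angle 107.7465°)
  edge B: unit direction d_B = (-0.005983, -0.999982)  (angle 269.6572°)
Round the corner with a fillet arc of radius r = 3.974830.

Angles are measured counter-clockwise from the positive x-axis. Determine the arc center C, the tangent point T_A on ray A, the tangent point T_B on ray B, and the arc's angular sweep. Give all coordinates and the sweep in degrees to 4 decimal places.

bisector direction at 188.7019° = (-0.988489,-0.151293)
center distance |VC| = r/sin(θ/2) = 3.974830/sin(80.9553°) = 4.024875
C = V + |VC|·bis = (-28.3597,-25.3121)
T_A = V + ((C−V)·d_A)·d_A = V + 0.6327·d_A = (-24.5740,-24.1006)
T_B = V + ((C−V)·d_B)·d_B = V + 0.6327·d_B = (-24.3850,-25.3359)
sweep = 180° − θ = 18.0893°

center=(-28.3597,-25.3121) T_A=(-24.5740,-24.1006) T_B=(-24.3850,-25.3359) sweep=18.0893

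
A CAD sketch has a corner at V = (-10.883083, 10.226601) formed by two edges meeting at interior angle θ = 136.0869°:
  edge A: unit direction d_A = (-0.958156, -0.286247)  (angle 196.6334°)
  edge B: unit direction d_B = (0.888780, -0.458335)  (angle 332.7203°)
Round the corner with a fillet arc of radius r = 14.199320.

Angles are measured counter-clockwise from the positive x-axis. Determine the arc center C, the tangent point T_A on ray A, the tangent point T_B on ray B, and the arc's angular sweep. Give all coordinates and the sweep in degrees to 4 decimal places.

center=(-12.3034,-5.0171) T_A=(-16.3679,8.5880) T_B=(-5.7954,7.6029) sweep=43.9131

bisector direction at 264.6769° = (-0.092773,-0.995687)
center distance |VC| = r/sin(θ/2) = 14.199320/sin(68.0435°) = 15.309774
C = V + |VC|·bis = (-12.3034,-5.0171)
T_A = V + ((C−V)·d_A)·d_A = V + 5.7244·d_A = (-16.3679,8.5880)
T_B = V + ((C−V)·d_B)·d_B = V + 5.7244·d_B = (-5.7954,7.6029)
sweep = 180° − θ = 43.9131°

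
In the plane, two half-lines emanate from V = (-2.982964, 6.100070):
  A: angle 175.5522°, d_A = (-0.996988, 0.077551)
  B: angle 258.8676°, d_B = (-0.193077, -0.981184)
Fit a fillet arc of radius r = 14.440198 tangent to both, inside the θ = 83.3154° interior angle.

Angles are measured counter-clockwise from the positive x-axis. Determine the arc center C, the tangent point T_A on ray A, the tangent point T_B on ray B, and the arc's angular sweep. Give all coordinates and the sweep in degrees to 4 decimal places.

bisector direction at 217.2099° = (-0.796425,-0.604737)
center distance |VC| = r/sin(θ/2) = 14.440198/sin(41.6577°) = 21.725072
C = V + |VC|·bis = (-20.2854,-7.0379)
T_A = V + ((C−V)·d_A)·d_A = V + 16.2314·d_A = (-19.1655,7.3588)
T_B = V + ((C−V)·d_B)·d_B = V + 16.2314·d_B = (-6.1169,-9.8259)
sweep = 180° − θ = 96.6846°

center=(-20.2854,-7.0379) T_A=(-19.1655,7.3588) T_B=(-6.1169,-9.8259) sweep=96.6846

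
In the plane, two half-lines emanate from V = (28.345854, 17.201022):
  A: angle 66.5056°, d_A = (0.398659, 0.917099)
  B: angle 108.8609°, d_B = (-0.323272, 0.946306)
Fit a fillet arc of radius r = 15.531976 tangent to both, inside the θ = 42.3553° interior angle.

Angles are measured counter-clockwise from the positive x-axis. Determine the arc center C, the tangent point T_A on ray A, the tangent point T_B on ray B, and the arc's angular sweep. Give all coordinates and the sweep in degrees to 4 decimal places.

bisector direction at 87.6833° = (0.040424,0.999183)
center distance |VC| = r/sin(θ/2) = 15.531976/sin(21.1776°) = 42.993797
C = V + |VC|·bis = (30.0838,60.1597)
T_A = V + ((C−V)·d_A)·d_A = V + 40.0902·d_A = (44.3282,53.9677)
T_B = V + ((C−V)·d_B)·d_B = V + 40.0902·d_B = (15.3858,55.1386)
sweep = 180° − θ = 137.6447°

center=(30.0838,60.1597) T_A=(44.3282,53.9677) T_B=(15.3858,55.1386) sweep=137.6447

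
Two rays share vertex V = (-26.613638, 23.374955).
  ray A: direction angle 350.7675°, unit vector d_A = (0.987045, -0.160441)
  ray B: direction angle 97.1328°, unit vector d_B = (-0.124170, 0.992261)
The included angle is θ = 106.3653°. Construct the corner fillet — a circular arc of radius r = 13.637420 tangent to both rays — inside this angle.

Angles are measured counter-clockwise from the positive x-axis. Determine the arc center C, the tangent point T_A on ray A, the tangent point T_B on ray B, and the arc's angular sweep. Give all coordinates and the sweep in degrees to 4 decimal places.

bisector direction at 43.9502° = (0.719944,0.694032)
center distance |VC| = r/sin(θ/2) = 13.637420/sin(53.1827°) = 17.035065
C = V + |VC|·bis = (-14.3493,35.1978)
T_A = V + ((C−V)·d_A)·d_A = V + 10.2085·d_A = (-16.5373,21.7371)
T_B = V + ((C−V)·d_B)·d_B = V + 10.2085·d_B = (-27.8812,33.5045)
sweep = 180° − θ = 73.6347°

center=(-14.3493,35.1978) T_A=(-16.5373,21.7371) T_B=(-27.8812,33.5045) sweep=73.6347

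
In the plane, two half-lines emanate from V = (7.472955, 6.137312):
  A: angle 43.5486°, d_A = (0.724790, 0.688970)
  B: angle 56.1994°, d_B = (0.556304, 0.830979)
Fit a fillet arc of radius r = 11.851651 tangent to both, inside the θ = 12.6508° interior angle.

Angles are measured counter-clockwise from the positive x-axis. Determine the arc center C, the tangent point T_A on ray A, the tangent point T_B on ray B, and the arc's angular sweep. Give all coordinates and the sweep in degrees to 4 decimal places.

bisector direction at 49.8740° = (0.644471,0.764629)
center distance |VC| = r/sin(θ/2) = 11.851651/sin(6.3254°) = 107.571208
C = V + |VC|·bis = (76.7994,88.3894)
T_A = V + ((C−V)·d_A)·d_A = V + 106.9163·d_A = (84.9649,79.7994)
T_B = V + ((C−V)·d_B)·d_B = V + 106.9163·d_B = (66.9510,94.9825)
sweep = 180° − θ = 167.3492°

center=(76.7994,88.3894) T_A=(84.9649,79.7994) T_B=(66.9510,94.9825) sweep=167.3492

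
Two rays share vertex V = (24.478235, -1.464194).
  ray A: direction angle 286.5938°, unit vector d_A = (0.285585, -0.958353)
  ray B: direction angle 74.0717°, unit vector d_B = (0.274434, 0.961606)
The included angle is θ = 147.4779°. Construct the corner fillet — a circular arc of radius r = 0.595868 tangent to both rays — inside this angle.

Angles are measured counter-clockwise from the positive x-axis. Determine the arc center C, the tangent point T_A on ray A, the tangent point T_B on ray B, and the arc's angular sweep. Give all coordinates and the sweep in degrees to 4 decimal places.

center=(25.0989,-1.4606) T_A=(24.5279,-1.6308) T_B=(24.5259,-1.2971) sweep=32.5221

bisector direction at 0.3328° = (0.999983,0.005808)
center distance |VC| = r/sin(θ/2) = 0.595868/sin(73.7390°) = 0.620699
C = V + |VC|·bis = (25.0989,-1.4606)
T_A = V + ((C−V)·d_A)·d_A = V + 0.1738·d_A = (24.5279,-1.6308)
T_B = V + ((C−V)·d_B)·d_B = V + 0.1738·d_B = (24.5259,-1.2971)
sweep = 180° − θ = 32.5221°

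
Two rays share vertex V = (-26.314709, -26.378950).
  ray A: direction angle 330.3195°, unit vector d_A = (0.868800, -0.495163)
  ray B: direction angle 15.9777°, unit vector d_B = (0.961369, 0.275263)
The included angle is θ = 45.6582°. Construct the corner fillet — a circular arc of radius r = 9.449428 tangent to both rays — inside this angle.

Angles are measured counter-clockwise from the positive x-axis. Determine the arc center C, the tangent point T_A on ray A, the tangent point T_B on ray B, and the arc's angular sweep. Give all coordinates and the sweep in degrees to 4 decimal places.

center=(-2.1334,-29.2844) T_A=(-6.8124,-37.4941) T_B=(-4.7345,-20.2000) sweep=134.3418

bisector direction at 353.1486° = (0.992859,-0.119295)
center distance |VC| = r/sin(θ/2) = 9.449428/sin(22.8291°) = 24.355216
C = V + |VC|·bis = (-2.1334,-29.2844)
T_A = V + ((C−V)·d_A)·d_A = V + 22.4474·d_A = (-6.8124,-37.4941)
T_B = V + ((C−V)·d_B)·d_B = V + 22.4474·d_B = (-4.7345,-20.2000)
sweep = 180° − θ = 134.3418°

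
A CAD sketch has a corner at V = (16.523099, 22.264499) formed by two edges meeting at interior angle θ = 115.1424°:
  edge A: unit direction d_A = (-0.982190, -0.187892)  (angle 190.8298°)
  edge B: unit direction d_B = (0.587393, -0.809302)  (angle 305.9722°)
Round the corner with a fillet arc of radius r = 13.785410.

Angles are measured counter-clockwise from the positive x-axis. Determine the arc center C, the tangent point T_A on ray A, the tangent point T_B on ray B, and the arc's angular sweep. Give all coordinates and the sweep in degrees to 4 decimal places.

center=(10.5110,7.0790) T_A=(7.9209,20.6189) T_B=(21.6676,15.1765) sweep=64.8576

bisector direction at 248.4010° = (-0.368108,-0.929783)
center distance |VC| = r/sin(θ/2) = 13.785410/sin(57.5712°) = 16.332292
C = V + |VC|·bis = (10.5110,7.0790)
T_A = V + ((C−V)·d_A)·d_A = V + 8.7582·d_A = (7.9209,20.6189)
T_B = V + ((C−V)·d_B)·d_B = V + 8.7582·d_B = (21.6676,15.1765)
sweep = 180° − θ = 64.8576°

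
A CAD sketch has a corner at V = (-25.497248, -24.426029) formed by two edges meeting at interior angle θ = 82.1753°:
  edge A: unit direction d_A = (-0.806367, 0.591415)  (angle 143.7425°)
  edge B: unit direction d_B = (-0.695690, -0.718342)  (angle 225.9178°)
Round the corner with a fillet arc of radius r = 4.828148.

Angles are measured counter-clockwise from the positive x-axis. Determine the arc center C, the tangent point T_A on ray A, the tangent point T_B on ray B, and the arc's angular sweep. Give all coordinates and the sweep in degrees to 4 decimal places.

center=(-32.8176,-25.0446) T_A=(-29.9621,-21.1514) T_B=(-29.3493,-28.4035) sweep=97.8247

bisector direction at 184.8301° = (-0.996449,-0.084202)
center distance |VC| = r/sin(θ/2) = 4.828148/sin(41.0876°) = 7.346400
C = V + |VC|·bis = (-32.8176,-25.0446)
T_A = V + ((C−V)·d_A)·d_A = V + 5.5370·d_A = (-29.9621,-21.1514)
T_B = V + ((C−V)·d_B)·d_B = V + 5.5370·d_B = (-29.3493,-28.4035)
sweep = 180° − θ = 97.8247°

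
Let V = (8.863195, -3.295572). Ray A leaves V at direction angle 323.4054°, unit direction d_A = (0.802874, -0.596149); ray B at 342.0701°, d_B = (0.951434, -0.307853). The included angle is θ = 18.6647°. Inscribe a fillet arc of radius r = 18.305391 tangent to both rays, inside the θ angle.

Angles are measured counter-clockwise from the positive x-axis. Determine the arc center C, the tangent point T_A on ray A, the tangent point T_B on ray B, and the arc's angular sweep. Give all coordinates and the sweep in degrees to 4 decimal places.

bisector direction at 332.7378° = (0.888919,-0.458064)
center distance |VC| = r/sin(θ/2) = 18.305391/sin(9.3323°) = 112.884062
C = V + |VC|·bis = (109.2080,-55.0037)
T_A = V + ((C−V)·d_A)·d_A = V + 111.3900·d_A = (98.2953,-69.7006)
T_B = V + ((C−V)·d_B)·d_B = V + 111.3900·d_B = (114.8434,-37.5873)
sweep = 180° − θ = 161.3353°

center=(109.2080,-55.0037) T_A=(98.2953,-69.7006) T_B=(114.8434,-37.5873) sweep=161.3353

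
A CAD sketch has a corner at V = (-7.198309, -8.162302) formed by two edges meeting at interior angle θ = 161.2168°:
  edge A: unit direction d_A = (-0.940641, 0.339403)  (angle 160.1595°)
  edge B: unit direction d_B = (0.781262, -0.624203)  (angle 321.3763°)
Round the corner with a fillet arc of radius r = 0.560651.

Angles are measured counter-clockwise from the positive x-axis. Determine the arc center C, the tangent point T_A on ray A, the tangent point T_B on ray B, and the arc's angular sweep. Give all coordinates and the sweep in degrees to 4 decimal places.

bisector direction at 240.7679° = (-0.488349,-0.872649)
center distance |VC| = r/sin(θ/2) = 0.560651/sin(80.6084°) = 0.568268
C = V + |VC|·bis = (-7.4758,-8.6582)
T_A = V + ((C−V)·d_A)·d_A = V + 0.0927·d_A = (-7.2855,-8.1308)
T_B = V + ((C−V)·d_B)·d_B = V + 0.0927·d_B = (-7.1259,-8.2202)
sweep = 180° − θ = 18.7832°

center=(-7.4758,-8.6582) T_A=(-7.2855,-8.1308) T_B=(-7.1259,-8.2202) sweep=18.7832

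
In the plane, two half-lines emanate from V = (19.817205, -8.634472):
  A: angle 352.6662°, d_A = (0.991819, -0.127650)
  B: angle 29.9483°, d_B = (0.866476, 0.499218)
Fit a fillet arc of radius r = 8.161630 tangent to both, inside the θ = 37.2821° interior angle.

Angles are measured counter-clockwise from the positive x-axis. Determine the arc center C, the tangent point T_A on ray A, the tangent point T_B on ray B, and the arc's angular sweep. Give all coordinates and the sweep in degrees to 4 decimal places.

center=(44.8555,-3.6280) T_A=(43.8137,-11.7229) T_B=(40.7811,3.4438) sweep=142.7179

bisector direction at 11.3073° = (0.980590,0.196070)
center distance |VC| = r/sin(θ/2) = 8.161630/sin(18.6410°) = 25.533958
C = V + |VC|·bis = (44.8555,-3.6280)
T_A = V + ((C−V)·d_A)·d_A = V + 24.1944·d_A = (43.8137,-11.7229)
T_B = V + ((C−V)·d_B)·d_B = V + 24.1944·d_B = (40.7811,3.4438)
sweep = 180° − θ = 142.7179°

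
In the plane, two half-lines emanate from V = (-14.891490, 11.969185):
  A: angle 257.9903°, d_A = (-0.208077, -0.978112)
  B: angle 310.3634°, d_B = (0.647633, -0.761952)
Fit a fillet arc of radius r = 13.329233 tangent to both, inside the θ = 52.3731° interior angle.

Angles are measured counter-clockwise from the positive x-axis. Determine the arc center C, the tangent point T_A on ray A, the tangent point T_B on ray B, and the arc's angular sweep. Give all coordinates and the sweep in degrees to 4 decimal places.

center=(-7.4939,-17.3157) T_A=(-20.5313,-14.5422) T_B=(2.6624,-8.6833) sweep=127.6269

bisector direction at 284.1769° = (0.244916,-0.969544)
center distance |VC| = r/sin(θ/2) = 13.329233/sin(26.1866°) = 30.204799
C = V + |VC|·bis = (-7.4939,-17.3157)
T_A = V + ((C−V)·d_A)·d_A = V + 27.1046·d_A = (-20.5313,-14.5422)
T_B = V + ((C−V)·d_B)·d_B = V + 27.1046·d_B = (2.6624,-8.6833)
sweep = 180° − θ = 127.6269°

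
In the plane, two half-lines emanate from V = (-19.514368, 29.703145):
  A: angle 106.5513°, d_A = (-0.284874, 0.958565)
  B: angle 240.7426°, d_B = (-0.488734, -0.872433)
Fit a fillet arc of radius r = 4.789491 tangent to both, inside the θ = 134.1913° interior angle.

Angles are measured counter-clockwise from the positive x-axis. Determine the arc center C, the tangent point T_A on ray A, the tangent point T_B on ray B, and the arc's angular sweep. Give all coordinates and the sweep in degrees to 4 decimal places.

bisector direction at 173.6470° = (-0.993859,0.110655)
center distance |VC| = r/sin(θ/2) = 4.789491/sin(67.0957°) = 5.199436
C = V + |VC|·bis = (-24.6819,30.2785)
T_A = V + ((C−V)·d_A)·d_A = V + 2.0236·d_A = (-20.0908,31.6429)
T_B = V + ((C−V)·d_B)·d_B = V + 2.0236·d_B = (-20.5034,27.9377)
sweep = 180° − θ = 45.8087°

center=(-24.6819,30.2785) T_A=(-20.0908,31.6429) T_B=(-20.5034,27.9377) sweep=45.8087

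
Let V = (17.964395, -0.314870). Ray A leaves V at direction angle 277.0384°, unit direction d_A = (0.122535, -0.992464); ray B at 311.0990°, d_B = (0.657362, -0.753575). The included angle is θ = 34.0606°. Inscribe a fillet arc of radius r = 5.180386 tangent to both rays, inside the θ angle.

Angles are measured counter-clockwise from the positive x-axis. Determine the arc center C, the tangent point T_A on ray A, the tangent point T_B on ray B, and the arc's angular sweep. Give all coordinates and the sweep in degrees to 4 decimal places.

center=(25.1781,-16.4649) T_A=(20.0367,-17.0997) T_B=(29.0819,-13.0595) sweep=145.9394

bisector direction at 294.0687° = (0.407832,-0.913057)
center distance |VC| = r/sin(θ/2) = 5.180386/sin(17.0303°) = 17.687900
C = V + |VC|·bis = (25.1781,-16.4649)
T_A = V + ((C−V)·d_A)·d_A = V + 16.9123·d_A = (20.0367,-17.0997)
T_B = V + ((C−V)·d_B)·d_B = V + 16.9123·d_B = (29.0819,-13.0595)
sweep = 180° − θ = 145.9394°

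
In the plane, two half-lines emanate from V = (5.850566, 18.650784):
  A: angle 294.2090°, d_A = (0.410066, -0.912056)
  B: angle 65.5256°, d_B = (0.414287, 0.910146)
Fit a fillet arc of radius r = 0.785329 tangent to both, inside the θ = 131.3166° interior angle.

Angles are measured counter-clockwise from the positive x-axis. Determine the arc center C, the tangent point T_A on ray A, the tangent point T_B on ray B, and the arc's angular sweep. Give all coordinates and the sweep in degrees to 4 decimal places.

bisector direction at 359.8673° = (0.999997,-0.002316)
center distance |VC| = r/sin(θ/2) = 0.785329/sin(65.6583°) = 0.861954
C = V + |VC|·bis = (6.7125,18.6488)
T_A = V + ((C−V)·d_A)·d_A = V + 0.3553·d_A = (5.9963,18.3268)
T_B = V + ((C−V)·d_B)·d_B = V + 0.3553·d_B = (5.9978,18.9741)
sweep = 180° − θ = 48.6834°

center=(6.7125,18.6488) T_A=(5.9963,18.3268) T_B=(5.9978,18.9741) sweep=48.6834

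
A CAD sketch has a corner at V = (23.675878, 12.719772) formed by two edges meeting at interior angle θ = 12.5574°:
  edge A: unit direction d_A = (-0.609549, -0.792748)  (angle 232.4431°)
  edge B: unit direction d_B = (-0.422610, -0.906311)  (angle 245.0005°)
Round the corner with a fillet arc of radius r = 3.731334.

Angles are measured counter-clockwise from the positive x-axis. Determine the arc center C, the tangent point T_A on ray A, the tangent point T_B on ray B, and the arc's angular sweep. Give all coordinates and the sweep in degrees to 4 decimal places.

center=(5.9619,-16.4396) T_A=(3.0039,-14.1652) T_B=(9.3436,-18.0165) sweep=167.4426

bisector direction at 238.7218° = (-0.519194,-0.854656)
center distance |VC| = r/sin(θ/2) = 3.731334/sin(6.2787°) = 34.118238
C = V + |VC|·bis = (5.9619,-16.4396)
T_A = V + ((C−V)·d_A)·d_A = V + 33.9136·d_A = (3.0039,-14.1652)
T_B = V + ((C−V)·d_B)·d_B = V + 33.9136·d_B = (9.3436,-18.0165)
sweep = 180° − θ = 167.4426°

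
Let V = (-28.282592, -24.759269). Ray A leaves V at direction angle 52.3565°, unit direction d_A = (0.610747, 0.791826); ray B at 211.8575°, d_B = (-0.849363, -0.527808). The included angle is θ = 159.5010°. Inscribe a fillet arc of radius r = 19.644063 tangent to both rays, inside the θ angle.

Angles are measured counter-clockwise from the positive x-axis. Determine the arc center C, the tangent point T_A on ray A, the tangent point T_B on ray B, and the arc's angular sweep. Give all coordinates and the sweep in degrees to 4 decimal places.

center=(-41.6679,-9.9491) T_A=(-26.1132,-21.9467) T_B=(-31.2996,-26.6341) sweep=20.4990

bisector direction at 132.1070° = (-0.670517,0.741894)
center distance |VC| = r/sin(θ/2) = 19.644063/sin(79.7505°) = 19.962622
C = V + |VC|·bis = (-41.6679,-9.9491)
T_A = V + ((C−V)·d_A)·d_A = V + 3.5520·d_A = (-26.1132,-21.9467)
T_B = V + ((C−V)·d_B)·d_B = V + 3.5520·d_B = (-31.2996,-26.6341)
sweep = 180° − θ = 20.4990°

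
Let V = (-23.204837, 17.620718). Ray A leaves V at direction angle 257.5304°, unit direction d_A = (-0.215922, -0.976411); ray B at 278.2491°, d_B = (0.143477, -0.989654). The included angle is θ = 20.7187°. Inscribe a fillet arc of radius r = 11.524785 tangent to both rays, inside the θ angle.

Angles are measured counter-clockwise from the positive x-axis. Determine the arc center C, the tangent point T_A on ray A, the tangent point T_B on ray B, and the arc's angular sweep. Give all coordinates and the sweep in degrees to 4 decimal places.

bisector direction at 267.8897° = (-0.036822,-0.999322)
center distance |VC| = r/sin(θ/2) = 11.524785/sin(10.3593°) = 64.090218
C = V + |VC|·bis = (-25.5648,-46.4260)
T_A = V + ((C−V)·d_A)·d_A = V + 63.0455·d_A = (-36.8177,-43.9376)
T_B = V + ((C−V)·d_B)·d_B = V + 63.0455·d_B = (-14.1593,-44.7725)
sweep = 180° − θ = 159.2813°

center=(-25.5648,-46.4260) T_A=(-36.8177,-43.9376) T_B=(-14.1593,-44.7725) sweep=159.2813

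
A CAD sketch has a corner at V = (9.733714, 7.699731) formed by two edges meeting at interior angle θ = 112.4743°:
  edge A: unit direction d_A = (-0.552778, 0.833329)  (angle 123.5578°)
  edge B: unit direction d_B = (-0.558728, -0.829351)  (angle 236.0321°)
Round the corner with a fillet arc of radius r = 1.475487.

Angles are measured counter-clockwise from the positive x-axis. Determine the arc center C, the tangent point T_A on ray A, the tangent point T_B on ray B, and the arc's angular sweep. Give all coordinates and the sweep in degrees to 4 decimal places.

bisector direction at 179.7950° = (-0.999994,0.003579)
center distance |VC| = r/sin(θ/2) = 1.475487/sin(56.2371°) = 1.774819
C = V + |VC|·bis = (7.9589,7.7061)
T_A = V + ((C−V)·d_A)·d_A = V + 0.9864·d_A = (9.1885,8.5217)
T_B = V + ((C−V)·d_B)·d_B = V + 0.9864·d_B = (9.1826,6.8817)
sweep = 180° − θ = 67.5257°

center=(7.9589,7.7061) T_A=(9.1885,8.5217) T_B=(9.1826,6.8817) sweep=67.5257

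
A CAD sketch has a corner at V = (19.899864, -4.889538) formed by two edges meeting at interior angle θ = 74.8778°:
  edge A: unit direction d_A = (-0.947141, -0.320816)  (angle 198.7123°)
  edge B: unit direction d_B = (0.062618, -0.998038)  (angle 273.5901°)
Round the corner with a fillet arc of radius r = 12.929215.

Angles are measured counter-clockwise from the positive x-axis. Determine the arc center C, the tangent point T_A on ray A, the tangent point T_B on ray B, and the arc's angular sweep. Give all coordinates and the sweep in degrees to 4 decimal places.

bisector direction at 236.1512° = (-0.557003,-0.830510)
center distance |VC| = r/sin(θ/2) = 12.929215/sin(37.4389°) = 21.268128
C = V + |VC|·bis = (8.0534,-22.5529)
T_A = V + ((C−V)·d_A)·d_A = V + 16.8869·d_A = (3.9055,-10.3071)
T_B = V + ((C−V)·d_B)·d_B = V + 16.8869·d_B = (20.9573,-21.7433)
sweep = 180° − θ = 105.1222°

center=(8.0534,-22.5529) T_A=(3.9055,-10.3071) T_B=(20.9573,-21.7433) sweep=105.1222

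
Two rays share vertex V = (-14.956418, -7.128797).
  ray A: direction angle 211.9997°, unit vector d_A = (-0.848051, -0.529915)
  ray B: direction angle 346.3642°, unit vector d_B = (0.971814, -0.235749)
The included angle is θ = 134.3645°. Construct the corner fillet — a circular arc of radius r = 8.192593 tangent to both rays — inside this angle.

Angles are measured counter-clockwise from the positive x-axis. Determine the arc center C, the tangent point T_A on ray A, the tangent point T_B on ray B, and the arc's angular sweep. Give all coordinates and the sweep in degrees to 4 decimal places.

center=(-13.5381,-15.9031) T_A=(-17.8795,-8.9553) T_B=(-11.6067,-7.9414) sweep=45.6355

bisector direction at 279.1820° = (0.159570,-0.987187)
center distance |VC| = r/sin(θ/2) = 8.192593/sin(67.1822°) = 8.888153
C = V + |VC|·bis = (-13.5381,-15.9031)
T_A = V + ((C−V)·d_A)·d_A = V + 3.4468·d_A = (-17.8795,-8.9553)
T_B = V + ((C−V)·d_B)·d_B = V + 3.4468·d_B = (-11.6067,-7.9414)
sweep = 180° − θ = 45.6355°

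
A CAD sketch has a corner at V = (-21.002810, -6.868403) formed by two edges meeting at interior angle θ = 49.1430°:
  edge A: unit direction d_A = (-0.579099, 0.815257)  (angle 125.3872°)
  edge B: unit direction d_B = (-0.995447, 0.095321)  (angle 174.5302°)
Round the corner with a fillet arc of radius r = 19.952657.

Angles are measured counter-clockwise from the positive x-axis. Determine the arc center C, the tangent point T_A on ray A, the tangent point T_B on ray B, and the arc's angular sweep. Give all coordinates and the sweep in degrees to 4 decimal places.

bisector direction at 149.9587° = (-0.865665,0.500624)
center distance |VC| = r/sin(θ/2) = 19.952657/sin(24.5715°) = 47.982903
C = V + |VC|·bis = (-62.5399,17.1530)
T_A = V + ((C−V)·d_A)·d_A = V + 43.6377·d_A = (-46.2734,28.7076)
T_B = V + ((C−V)·d_B)·d_B = V + 43.6377·d_B = (-64.4418,-2.7088)
sweep = 180° − θ = 130.8570°

center=(-62.5399,17.1530) T_A=(-46.2734,28.7076) T_B=(-64.4418,-2.7088) sweep=130.8570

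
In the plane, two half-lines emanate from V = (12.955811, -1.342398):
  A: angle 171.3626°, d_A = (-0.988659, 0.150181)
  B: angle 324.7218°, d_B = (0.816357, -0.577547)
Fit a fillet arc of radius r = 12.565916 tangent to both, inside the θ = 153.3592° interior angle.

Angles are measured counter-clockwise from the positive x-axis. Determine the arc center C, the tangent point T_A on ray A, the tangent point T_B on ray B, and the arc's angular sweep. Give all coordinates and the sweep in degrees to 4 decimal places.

bisector direction at 248.0422° = (-0.373924,-0.927460)
center distance |VC| = r/sin(θ/2) = 12.565916/sin(76.6796°) = 12.913324
C = V + |VC|·bis = (8.1272,-13.3190)
T_A = V + ((C−V)·d_A)·d_A = V + 2.9752·d_A = (10.0144,-0.8956)
T_B = V + ((C−V)·d_B)·d_B = V + 2.9752·d_B = (15.3846,-3.0607)
sweep = 180° − θ = 26.6408°

center=(8.1272,-13.3190) T_A=(10.0144,-0.8956) T_B=(15.3846,-3.0607) sweep=26.6408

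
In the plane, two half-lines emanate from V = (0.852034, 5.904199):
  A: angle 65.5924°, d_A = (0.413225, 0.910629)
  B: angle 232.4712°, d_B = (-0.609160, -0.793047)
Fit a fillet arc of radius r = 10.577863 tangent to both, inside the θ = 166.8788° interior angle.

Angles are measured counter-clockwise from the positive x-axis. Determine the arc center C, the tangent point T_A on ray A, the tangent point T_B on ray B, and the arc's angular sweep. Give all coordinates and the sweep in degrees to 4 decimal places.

bisector direction at 149.0318° = (-0.857453,0.514562)
center distance |VC| = r/sin(θ/2) = 10.577863/sin(83.4394°) = 10.647588
C = V + |VC|·bis = (-8.2778,11.3830)
T_A = V + ((C−V)·d_A)·d_A = V + 1.2165·d_A = (1.3547,7.0120)
T_B = V + ((C−V)·d_B)·d_B = V + 1.2165·d_B = (0.1110,4.9394)
sweep = 180° − θ = 13.1212°

center=(-8.2778,11.3830) T_A=(1.3547,7.0120) T_B=(0.1110,4.9394) sweep=13.1212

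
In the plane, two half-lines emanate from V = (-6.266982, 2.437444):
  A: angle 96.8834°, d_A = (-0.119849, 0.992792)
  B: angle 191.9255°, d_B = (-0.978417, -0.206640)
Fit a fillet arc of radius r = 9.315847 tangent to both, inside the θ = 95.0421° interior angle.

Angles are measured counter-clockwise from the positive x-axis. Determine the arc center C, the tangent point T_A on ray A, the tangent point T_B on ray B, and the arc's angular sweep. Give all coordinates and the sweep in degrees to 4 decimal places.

bisector direction at 144.4045° = (-0.813146,0.582060)
center distance |VC| = r/sin(θ/2) = 9.315847/sin(47.5211°) = 12.631220
C = V + |VC|·bis = (-16.5380,9.7896)
T_A = V + ((C−V)·d_A)·d_A = V + 8.5301·d_A = (-7.2893,10.9061)
T_B = V + ((C−V)·d_B)·d_B = V + 8.5301·d_B = (-14.6130,0.6748)
sweep = 180° − θ = 84.9579°

center=(-16.5380,9.7896) T_A=(-7.2893,10.9061) T_B=(-14.6130,0.6748) sweep=84.9579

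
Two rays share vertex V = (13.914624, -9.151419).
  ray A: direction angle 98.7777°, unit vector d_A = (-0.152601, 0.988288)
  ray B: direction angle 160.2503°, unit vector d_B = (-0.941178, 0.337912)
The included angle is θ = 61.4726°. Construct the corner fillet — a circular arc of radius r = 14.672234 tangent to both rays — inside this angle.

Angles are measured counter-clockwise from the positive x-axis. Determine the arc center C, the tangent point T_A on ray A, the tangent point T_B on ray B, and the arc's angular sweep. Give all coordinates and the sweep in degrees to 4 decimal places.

bisector direction at 129.5140° = (-0.636267,0.771469)
center distance |VC| = r/sin(θ/2) = 14.672234/sin(30.7363°) = 28.707867
C = V + |VC|·bis = (-4.3512,12.9958)
T_A = V + ((C−V)·d_A)·d_A = V + 24.6752·d_A = (10.1492,15.2348)
T_B = V + ((C−V)·d_B)·d_B = V + 24.6752·d_B = (-9.3092,-0.8134)
sweep = 180° − θ = 118.5274°

center=(-4.3512,12.9958) T_A=(10.1492,15.2348) T_B=(-9.3092,-0.8134) sweep=118.5274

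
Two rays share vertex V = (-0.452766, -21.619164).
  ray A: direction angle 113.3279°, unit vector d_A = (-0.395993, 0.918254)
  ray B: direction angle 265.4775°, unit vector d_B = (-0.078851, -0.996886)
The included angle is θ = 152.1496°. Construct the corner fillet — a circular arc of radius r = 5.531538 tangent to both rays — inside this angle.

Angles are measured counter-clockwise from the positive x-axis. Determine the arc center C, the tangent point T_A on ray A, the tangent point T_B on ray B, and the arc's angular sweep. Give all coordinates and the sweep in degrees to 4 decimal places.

center=(-6.0752,-22.5502) T_A=(-0.9959,-20.3598) T_B=(-0.5609,-22.9864) sweep=27.8504

bisector direction at 189.4027° = (-0.986564,-0.163372)
center distance |VC| = r/sin(θ/2) = 5.531538/sin(76.0748°) = 5.699028
C = V + |VC|·bis = (-6.0752,-22.5502)
T_A = V + ((C−V)·d_A)·d_A = V + 1.3715·d_A = (-0.9959,-20.3598)
T_B = V + ((C−V)·d_B)·d_B = V + 1.3715·d_B = (-0.5609,-22.9864)
sweep = 180° − θ = 27.8504°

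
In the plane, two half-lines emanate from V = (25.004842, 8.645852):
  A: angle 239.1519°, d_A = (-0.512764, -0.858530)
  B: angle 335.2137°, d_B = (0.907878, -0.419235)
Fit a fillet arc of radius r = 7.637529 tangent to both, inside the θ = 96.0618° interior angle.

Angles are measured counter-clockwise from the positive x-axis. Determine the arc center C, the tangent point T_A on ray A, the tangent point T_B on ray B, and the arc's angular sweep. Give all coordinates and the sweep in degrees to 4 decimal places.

center=(28.0395,-1.1680) T_A=(21.4825,2.7483) T_B=(31.2414,5.7660) sweep=83.9382

bisector direction at 287.1828° = (0.295421,-0.955367)
center distance |VC| = r/sin(θ/2) = 7.637529/sin(48.0309°) = 10.272322
C = V + |VC|·bis = (28.0395,-1.1680)
T_A = V + ((C−V)·d_A)·d_A = V + 6.8694·d_A = (21.4825,2.7483)
T_B = V + ((C−V)·d_B)·d_B = V + 6.8694·d_B = (31.2414,5.7660)
sweep = 180° − θ = 83.9382°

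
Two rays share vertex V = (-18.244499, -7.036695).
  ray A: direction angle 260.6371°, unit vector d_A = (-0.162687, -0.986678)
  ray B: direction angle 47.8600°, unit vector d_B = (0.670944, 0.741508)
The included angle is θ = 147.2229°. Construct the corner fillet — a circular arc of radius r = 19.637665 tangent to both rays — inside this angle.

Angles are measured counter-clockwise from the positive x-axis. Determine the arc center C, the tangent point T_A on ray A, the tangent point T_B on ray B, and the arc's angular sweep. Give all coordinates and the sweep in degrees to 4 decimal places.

center=(0.1920,-15.9300) T_A=(-19.1841,-12.7352) T_B=(-14.3695,-2.7542) sweep=32.7771

bisector direction at 334.2486° = (0.900687,-0.434468)
center distance |VC| = r/sin(θ/2) = 19.637665/sin(73.6115°) = 20.469326
C = V + |VC|·bis = (0.1920,-15.9300)
T_A = V + ((C−V)·d_A)·d_A = V + 5.7754·d_A = (-19.1841,-12.7352)
T_B = V + ((C−V)·d_B)·d_B = V + 5.7754·d_B = (-14.3695,-2.7542)
sweep = 180° − θ = 32.7771°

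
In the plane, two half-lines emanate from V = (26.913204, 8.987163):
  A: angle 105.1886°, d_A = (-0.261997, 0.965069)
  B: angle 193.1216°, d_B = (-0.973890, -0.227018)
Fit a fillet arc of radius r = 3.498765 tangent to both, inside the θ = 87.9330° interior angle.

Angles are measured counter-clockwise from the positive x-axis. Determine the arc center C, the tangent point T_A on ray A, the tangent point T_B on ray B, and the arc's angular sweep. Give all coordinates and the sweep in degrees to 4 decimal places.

center=(22.5863,11.5711) T_A=(25.9629,12.4878) T_B=(23.3806,8.1637) sweep=92.0670

bisector direction at 149.1551° = (-0.858558,0.512716)
center distance |VC| = r/sin(θ/2) = 3.498765/sin(43.9665°) = 5.039722
C = V + |VC|·bis = (22.5863,11.5711)
T_A = V + ((C−V)·d_A)·d_A = V + 3.6273·d_A = (25.9629,12.4878)
T_B = V + ((C−V)·d_B)·d_B = V + 3.6273·d_B = (23.3806,8.1637)
sweep = 180° − θ = 92.0670°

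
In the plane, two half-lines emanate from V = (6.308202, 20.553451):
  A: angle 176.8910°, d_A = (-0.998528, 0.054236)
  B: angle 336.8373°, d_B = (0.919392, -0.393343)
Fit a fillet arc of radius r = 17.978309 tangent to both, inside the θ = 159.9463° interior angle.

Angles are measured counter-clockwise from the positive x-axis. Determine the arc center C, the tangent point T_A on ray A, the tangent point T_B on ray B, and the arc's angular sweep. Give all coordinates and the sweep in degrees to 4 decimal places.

center=(2.1591,2.7740) T_A=(3.1341,20.7259) T_B=(9.2307,19.3031) sweep=20.0537

bisector direction at 256.8641° = (-0.227261,-0.973834)
center distance |VC| = r/sin(θ/2) = 17.978309/sin(79.9732°) = 18.257164
C = V + |VC|·bis = (2.1591,2.7740)
T_A = V + ((C−V)·d_A)·d_A = V + 3.1787·d_A = (3.1341,20.7259)
T_B = V + ((C−V)·d_B)·d_B = V + 3.1787·d_B = (9.2307,19.3031)
sweep = 180° − θ = 20.0537°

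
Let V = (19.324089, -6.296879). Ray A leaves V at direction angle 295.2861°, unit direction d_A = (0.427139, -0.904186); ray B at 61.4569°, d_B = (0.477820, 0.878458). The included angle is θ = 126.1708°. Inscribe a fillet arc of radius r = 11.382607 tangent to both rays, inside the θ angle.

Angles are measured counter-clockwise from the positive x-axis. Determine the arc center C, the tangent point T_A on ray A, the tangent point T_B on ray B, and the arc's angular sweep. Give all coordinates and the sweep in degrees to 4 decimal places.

bisector direction at 358.3715° = (0.999596,-0.028419)
center distance |VC| = r/sin(θ/2) = 11.382607/sin(63.0854°) = 12.765318
C = V + |VC|·bis = (32.0843,-6.6597)
T_A = V + ((C−V)·d_A)·d_A = V + 5.7784·d_A = (21.7923,-11.5216)
T_B = V + ((C−V)·d_B)·d_B = V + 5.7784·d_B = (22.0851,-1.2208)
sweep = 180° − θ = 53.8292°

center=(32.0843,-6.6597) T_A=(21.7923,-11.5216) T_B=(22.0851,-1.2208) sweep=53.8292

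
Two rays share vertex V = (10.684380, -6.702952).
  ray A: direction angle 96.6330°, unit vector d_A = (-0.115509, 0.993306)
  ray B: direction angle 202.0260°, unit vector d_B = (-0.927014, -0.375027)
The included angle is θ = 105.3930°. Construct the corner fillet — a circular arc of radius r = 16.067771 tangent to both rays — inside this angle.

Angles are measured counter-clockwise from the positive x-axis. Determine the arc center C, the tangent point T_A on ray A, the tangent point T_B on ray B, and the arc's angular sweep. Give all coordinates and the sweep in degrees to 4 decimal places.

bisector direction at 149.3295° = (-0.860115,0.510100)
center distance |VC| = r/sin(θ/2) = 16.067771/sin(52.6965°) = 20.199943
C = V + |VC|·bis = (-6.6899,3.6010)
T_A = V + ((C−V)·d_A)·d_A = V + 12.2419·d_A = (9.2703,5.4570)
T_B = V + ((C−V)·d_B)·d_B = V + 12.2419·d_B = (-0.6640,-11.2940)
sweep = 180° − θ = 74.6070°

center=(-6.6899,3.6010) T_A=(9.2703,5.4570) T_B=(-0.6640,-11.2940) sweep=74.6070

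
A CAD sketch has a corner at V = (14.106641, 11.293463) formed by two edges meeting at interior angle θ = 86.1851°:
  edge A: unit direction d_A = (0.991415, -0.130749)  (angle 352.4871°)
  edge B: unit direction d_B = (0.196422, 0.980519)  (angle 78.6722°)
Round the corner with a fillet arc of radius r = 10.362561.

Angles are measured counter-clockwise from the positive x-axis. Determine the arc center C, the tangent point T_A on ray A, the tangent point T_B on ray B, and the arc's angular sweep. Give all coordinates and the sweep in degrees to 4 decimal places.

center=(26.4430,20.1188) T_A=(25.0881,9.8452) T_B=(16.2823,22.1542) sweep=93.8149

bisector direction at 35.5797° = (0.813307,0.581834)
center distance |VC| = r/sin(θ/2) = 10.362561/sin(43.0926°) = 15.168153
C = V + |VC|·bis = (26.4430,20.1188)
T_A = V + ((C−V)·d_A)·d_A = V + 11.0766·d_A = (25.0881,9.8452)
T_B = V + ((C−V)·d_B)·d_B = V + 11.0766·d_B = (16.2823,22.1542)
sweep = 180° − θ = 93.8149°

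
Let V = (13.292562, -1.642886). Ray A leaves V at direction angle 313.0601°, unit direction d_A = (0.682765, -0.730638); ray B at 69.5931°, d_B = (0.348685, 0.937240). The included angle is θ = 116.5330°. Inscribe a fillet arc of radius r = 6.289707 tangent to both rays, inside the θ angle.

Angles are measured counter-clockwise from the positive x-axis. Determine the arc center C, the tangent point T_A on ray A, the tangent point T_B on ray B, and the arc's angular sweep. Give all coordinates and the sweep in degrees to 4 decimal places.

bisector direction at 11.3266° = (0.980524,0.196401)
center distance |VC| = r/sin(θ/2) = 6.289707/sin(58.2665°) = 7.395273
C = V + |VC|·bis = (20.5438,-0.1904)
T_A = V + ((C−V)·d_A)·d_A = V + 3.8897·d_A = (15.9483,-4.4848)
T_B = V + ((C−V)·d_B)·d_B = V + 3.8897·d_B = (14.6488,2.0027)
sweep = 180° − θ = 63.4670°

center=(20.5438,-0.1904) T_A=(15.9483,-4.4848) T_B=(14.6488,2.0027) sweep=63.4670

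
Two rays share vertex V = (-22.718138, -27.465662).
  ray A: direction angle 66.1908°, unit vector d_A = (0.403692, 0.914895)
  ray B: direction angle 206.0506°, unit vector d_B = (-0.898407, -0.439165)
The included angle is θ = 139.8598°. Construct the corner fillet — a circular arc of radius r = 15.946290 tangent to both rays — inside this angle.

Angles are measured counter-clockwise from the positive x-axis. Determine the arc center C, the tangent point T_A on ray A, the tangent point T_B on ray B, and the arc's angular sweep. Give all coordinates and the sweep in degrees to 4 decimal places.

center=(-34.9554,-15.6980) T_A=(-20.3662,-22.1354) T_B=(-27.9523,-30.0243) sweep=40.1402

bisector direction at 136.1207° = (-0.720802,0.693141)
center distance |VC| = r/sin(θ/2) = 15.946290/sin(69.9299°) = 16.977260
C = V + |VC|·bis = (-34.9554,-15.6980)
T_A = V + ((C−V)·d_A)·d_A = V + 5.8261·d_A = (-20.3662,-22.1354)
T_B = V + ((C−V)·d_B)·d_B = V + 5.8261·d_B = (-27.9523,-30.0243)
sweep = 180° − θ = 40.1402°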